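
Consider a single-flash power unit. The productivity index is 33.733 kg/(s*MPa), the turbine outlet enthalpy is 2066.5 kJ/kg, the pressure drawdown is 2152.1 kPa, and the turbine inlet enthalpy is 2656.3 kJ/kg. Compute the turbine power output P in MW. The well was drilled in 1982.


Step 1: mdot = PI * dP / 1000 = 33.733 * 2152.1 / 1000 = 72.59679 kg/s
Step 2: P = mdot*(h_in - h_out)/1000 = 72.59679*(2656.3 - 2066.5)/1000 = 42.818 MW
P = 42.818 MW


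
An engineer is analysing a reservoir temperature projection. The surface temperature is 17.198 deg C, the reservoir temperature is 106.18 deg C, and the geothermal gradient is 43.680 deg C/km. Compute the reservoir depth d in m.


d = (T_res - T_surf) / grad * 1000
d = (106.18 - 17.198) / 43.680 * 1000
d = 2037.1 m


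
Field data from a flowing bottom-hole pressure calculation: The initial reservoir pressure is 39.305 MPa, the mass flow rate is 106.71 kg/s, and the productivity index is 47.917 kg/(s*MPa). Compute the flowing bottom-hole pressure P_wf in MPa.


P_wf = P_i - mdot / PI
P_wf = 39.305 - 106.71 / 47.917
P_wf = 37.078 MPa


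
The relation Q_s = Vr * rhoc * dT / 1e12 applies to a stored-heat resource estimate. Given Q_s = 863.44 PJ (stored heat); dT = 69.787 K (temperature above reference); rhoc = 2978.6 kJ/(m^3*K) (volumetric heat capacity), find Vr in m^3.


Vr = Q_s * 1e12 / (rhoc * dT)
Vr = 863.44 * 1e12 / (2978.6 * 69.787)
Vr = 4.1538e+09 m^3


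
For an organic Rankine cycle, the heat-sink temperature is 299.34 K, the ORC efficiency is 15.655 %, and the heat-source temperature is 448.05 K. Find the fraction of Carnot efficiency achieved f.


f = (eta_orc/100) / (1 - Tc/Th)
f = (15.655/100) / (1 - 299.34/448.05)
f = 0.47167


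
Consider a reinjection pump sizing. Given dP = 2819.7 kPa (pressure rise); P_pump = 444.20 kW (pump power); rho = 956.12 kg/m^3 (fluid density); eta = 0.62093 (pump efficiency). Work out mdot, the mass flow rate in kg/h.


mdot = P_pump * rho * eta / dP
mdot = 444.20 * 956.12 * 0.62093 / 2819.7
mdot = 93.52564 kg/s
Convert: 93.52564 kg/s * 3600.0 = 3.3669e+05 kg/h
mdot = 3.3669e+05 kg/h


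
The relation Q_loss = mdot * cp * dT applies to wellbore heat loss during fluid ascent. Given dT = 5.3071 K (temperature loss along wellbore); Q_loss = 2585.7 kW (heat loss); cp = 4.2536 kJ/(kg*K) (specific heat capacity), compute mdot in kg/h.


mdot = Q_loss / (cp * dT)
mdot = 2585.7 / (4.2536 * 5.3071)
mdot = 114.5419 kg/s
Convert: 114.5419 kg/s * 3600.0 = 4.1235e+05 kg/h
mdot = 4.1235e+05 kg/h


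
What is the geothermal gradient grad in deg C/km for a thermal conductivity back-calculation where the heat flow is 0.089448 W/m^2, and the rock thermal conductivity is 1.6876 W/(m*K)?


grad = q / k * 1000
grad = 0.089448 / 1.6876 * 1000
grad = 53.003 deg C/km


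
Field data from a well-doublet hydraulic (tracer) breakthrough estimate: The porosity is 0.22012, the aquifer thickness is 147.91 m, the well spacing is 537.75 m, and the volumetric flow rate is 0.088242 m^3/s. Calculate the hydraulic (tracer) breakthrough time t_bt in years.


t_bt = pi * hr * phi * L^2 / (3 * Qv) / (365.25*86400)
t_bt = pi * 147.91 * 0.22012 * 537.75^2 / (3 * 0.088242) / (365.25*86400)
t_bt = 3.5405 years


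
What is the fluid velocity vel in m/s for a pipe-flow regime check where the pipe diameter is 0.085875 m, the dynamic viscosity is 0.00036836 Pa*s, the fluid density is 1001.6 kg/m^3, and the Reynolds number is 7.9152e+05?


vel = Re * mu / (rho * D)
vel = 7.9152e+05 * 0.00036836 / (1001.6 * 0.085875)
vel = 3.3898 m/s


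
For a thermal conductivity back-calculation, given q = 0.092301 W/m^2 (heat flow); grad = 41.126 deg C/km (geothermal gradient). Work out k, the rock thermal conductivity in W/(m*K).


k = q / (grad / 1000)
k = 0.092301 / (41.126 / 1000)
k = 2.2443 W/(m*K)


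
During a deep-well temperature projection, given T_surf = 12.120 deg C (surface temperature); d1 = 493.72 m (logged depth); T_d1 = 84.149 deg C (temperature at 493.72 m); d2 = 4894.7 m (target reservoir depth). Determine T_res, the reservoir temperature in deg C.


Step 1: grad = (T_d1 - T_surf)/d1 * 1000 = (84.149 - 12.12)/493.72 * 1000 = 145.8904 deg C/km
Step 2: T_res = T_surf + grad*d2/1000 = 12.12 + 145.8904*4894.7/1000 = 726.21 deg C
T_res = 726.21 deg C


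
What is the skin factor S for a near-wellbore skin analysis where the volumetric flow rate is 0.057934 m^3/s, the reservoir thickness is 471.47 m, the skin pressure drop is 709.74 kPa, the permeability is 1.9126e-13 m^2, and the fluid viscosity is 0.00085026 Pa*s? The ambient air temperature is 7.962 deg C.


S = dP_s * 1000 * 2*pi*k*hr / (q*mu)
S = 709.74 * 1000 * 2*pi*1.9126e-13*471.47 / (0.057934*0.00085026)
S = 8.1634


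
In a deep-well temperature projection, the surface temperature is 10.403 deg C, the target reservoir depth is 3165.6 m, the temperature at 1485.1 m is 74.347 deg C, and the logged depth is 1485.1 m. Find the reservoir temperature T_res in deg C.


Step 1: grad = (T_d1 - T_surf)/d1 * 1000 = (74.347 - 10.403)/1485.1 * 1000 = 43.05703 deg C/km
Step 2: T_res = T_surf + grad*d2/1000 = 10.403 + 43.05703*3165.6/1000 = 146.70 deg C
T_res = 146.70 deg C


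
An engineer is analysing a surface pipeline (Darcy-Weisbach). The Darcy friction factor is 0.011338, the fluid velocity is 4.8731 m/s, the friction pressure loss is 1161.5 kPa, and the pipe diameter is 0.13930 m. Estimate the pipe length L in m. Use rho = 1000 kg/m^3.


L = dP*1000*D / (f*rho*vel^2/2)
L = 1161.5*1000*0.13930 / (0.011338*1000*4.8731^2/2)
L = 1201.9 m


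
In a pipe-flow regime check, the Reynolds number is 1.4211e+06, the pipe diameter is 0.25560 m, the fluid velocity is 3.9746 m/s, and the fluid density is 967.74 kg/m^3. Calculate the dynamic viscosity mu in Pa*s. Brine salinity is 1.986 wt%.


mu = rho * vel * D / Re
mu = 967.74 * 3.9746 * 0.25560 / 1.4211e+06
mu = 0.00069181 Pa*s


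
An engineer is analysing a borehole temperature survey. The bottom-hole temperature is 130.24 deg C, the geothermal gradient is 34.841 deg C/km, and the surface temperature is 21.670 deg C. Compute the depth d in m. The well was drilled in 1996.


d = (T_d - T_surf) / grad * 1000
d = (130.24 - 21.670) / 34.841 * 1000
d = 3116.2 m


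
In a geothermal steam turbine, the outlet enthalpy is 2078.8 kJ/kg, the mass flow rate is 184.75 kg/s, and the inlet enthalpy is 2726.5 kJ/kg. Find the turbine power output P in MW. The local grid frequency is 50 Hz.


P = mdot * (h_in - h_out) / 1000
P = 184.75 * (2726.5 - 2078.8) / 1000
P = 119.66 MW


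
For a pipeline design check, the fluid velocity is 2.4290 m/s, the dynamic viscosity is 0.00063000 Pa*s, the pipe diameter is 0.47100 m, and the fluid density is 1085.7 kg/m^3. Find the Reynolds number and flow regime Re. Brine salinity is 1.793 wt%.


Step 1: Re = rho*vel*D/mu = 1085.7*2.429*0.471/0.00063 = 1.9716e+06
Step 2: Re = 1.9716e+06 > 4000, so flow is turbulent.
Re = 1.9716e+06 (turbulent)


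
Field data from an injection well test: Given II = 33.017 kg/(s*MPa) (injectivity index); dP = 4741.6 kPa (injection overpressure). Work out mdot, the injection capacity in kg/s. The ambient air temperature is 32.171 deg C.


mdot = II * dP / 1000
mdot = 33.017 * 4741.6 / 1000
mdot = 156.55 kg/s


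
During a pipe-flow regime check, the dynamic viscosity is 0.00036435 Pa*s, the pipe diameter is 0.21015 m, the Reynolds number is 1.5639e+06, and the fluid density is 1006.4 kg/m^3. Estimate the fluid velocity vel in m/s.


vel = Re * mu / (rho * D)
vel = 1.5639e+06 * 0.00036435 / (1006.4 * 0.21015)
vel = 2.6942 m/s


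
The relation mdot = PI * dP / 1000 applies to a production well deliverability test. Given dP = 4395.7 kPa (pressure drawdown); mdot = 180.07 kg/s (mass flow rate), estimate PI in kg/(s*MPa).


PI = mdot * 1000 / dP
PI = 180.07 * 1000 / 4395.7
PI = 40.965 kg/(s*MPa)


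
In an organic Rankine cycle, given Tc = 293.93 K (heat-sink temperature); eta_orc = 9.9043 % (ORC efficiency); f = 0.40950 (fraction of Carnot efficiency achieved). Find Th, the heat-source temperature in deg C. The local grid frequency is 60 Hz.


Th = Tc / (1 - (eta_orc/100)/f)
Th = 293.93 / (1 - (9.9043/100)/0.40950)
Th = 387.7005 K
Convert to deg C: 387.7005 - 273.15 = 114.55 deg C
Th = 114.55 deg C


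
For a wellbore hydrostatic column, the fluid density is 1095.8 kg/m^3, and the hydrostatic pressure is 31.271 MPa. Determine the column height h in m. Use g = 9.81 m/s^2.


h = P * 1e6 / (g * rho)
h = 31.271 * 1e6 / (9.81 * 1095.8)
h = 2909.0 m


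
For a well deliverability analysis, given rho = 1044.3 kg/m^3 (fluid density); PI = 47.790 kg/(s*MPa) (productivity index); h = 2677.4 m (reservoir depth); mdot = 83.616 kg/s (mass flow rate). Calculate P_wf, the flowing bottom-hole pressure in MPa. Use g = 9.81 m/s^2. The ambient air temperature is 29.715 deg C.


Step 1: P_i = rho*g*h/1e6 = 1044.3*9.81*2677.4/1e6 = 27.42885 MPa
Step 2: P_wf = P_i - mdot/PI = 27.42885 - 83.616/47.79 = 25.679 MPa
P_wf = 25.679 MPa


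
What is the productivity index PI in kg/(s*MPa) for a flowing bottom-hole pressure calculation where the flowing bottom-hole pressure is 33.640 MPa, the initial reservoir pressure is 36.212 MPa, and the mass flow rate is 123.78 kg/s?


PI = mdot / (P_i - P_wf)
PI = 123.78 / (36.212 - 33.640)
PI = 48.126 kg/(s*MPa)


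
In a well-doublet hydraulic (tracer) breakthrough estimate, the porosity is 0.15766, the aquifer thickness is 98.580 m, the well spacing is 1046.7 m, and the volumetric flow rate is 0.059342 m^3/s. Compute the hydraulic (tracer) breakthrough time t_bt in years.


t_bt = pi * hr * phi * L^2 / (3 * Qv) / (365.25*86400)
t_bt = pi * 98.580 * 0.15766 * 1046.7^2 / (3 * 0.059342) / (365.25*86400)
t_bt = 9.5218 years


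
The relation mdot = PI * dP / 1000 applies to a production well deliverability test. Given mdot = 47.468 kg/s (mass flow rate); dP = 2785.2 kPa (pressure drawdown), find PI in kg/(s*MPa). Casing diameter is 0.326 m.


PI = mdot * 1000 / dP
PI = 47.468 * 1000 / 2785.2
PI = 17.043 kg/(s*MPa)


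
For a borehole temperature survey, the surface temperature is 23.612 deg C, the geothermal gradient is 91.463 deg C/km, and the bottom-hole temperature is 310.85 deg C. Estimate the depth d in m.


d = (T_d - T_surf) / grad * 1000
d = (310.85 - 23.612) / 91.463 * 1000
d = 3140.5 m


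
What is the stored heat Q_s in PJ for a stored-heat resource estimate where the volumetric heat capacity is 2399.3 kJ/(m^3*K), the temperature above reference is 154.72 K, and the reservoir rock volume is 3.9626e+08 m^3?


Q_s = Vr * rhoc * dT / 1e12
Q_s = 3.9626e+08 * 2399.3 * 154.72 / 1e12
Q_s = 147.10 PJ


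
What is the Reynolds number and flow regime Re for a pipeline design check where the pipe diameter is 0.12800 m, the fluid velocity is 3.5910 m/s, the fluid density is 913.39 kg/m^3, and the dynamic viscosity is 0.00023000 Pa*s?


Step 1: Re = rho*vel*D/mu = 913.39*3.591*0.128/0.00023 = 1.8254e+06
Step 2: Re = 1.8254e+06 > 4000, so flow is turbulent.
Re = 1.8254e+06 (turbulent)


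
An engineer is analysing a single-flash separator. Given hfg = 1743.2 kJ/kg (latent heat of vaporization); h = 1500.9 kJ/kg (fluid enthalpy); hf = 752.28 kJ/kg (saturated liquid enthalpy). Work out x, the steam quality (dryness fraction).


x = (h - hf) / hfg
x = (1500.9 - 752.28) / 1743.2
x = 0.42945


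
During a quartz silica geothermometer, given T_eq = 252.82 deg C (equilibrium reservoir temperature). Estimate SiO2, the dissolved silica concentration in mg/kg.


SiO2 = 10^(5.19 - 1309/(T_eq + 273.15))
SiO2 = 10^(5.19 - 1309/(252.82 + 273.15))
SiO2 = 502.65 mg/kg


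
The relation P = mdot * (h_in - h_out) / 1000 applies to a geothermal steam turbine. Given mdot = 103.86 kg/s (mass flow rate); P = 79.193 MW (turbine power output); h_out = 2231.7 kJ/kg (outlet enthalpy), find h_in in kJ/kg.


h_in = h_out + P * 1000 / mdot
h_in = 2231.7 + 79.193 * 1000 / 103.86
h_in = 2994.2 kJ/kg


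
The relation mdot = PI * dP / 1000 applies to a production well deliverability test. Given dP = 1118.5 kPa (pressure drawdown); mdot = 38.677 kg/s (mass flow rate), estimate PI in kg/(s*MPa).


PI = mdot * 1000 / dP
PI = 38.677 * 1000 / 1118.5
PI = 34.579 kg/(s*MPa)


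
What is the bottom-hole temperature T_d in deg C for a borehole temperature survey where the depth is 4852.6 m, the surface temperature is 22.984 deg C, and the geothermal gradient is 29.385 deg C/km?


T_d = T_surf + grad * d / 1000
T_d = 22.984 + 29.385 * 4852.6 / 1000
T_d = 165.58 deg C


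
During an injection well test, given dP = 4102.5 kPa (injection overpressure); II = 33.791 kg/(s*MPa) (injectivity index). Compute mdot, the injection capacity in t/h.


mdot = II * dP / 1000
mdot = 33.791 * 4102.5 / 1000
mdot = 138.6276 kg/s
Convert: 138.6276 kg/s * 3.6 = 499.06 t/h
mdot = 499.06 t/h


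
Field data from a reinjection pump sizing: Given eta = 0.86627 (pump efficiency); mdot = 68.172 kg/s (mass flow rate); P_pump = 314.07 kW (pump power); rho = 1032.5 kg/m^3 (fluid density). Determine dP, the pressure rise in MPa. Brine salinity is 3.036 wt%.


dP = P_pump * rho * eta / mdot
dP = 314.07 * 1032.5 * 0.86627 / 68.172
dP = 4120.631 kPa
Convert: 4120.631 kPa * 0.001 = 4.1206 MPa
dP = 4.1206 MPa


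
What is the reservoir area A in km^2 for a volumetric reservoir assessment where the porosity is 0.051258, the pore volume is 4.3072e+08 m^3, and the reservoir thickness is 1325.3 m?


A = Vp / (1e6 * hr * phi)
A = 4.3072e+08 / (1e6 * 1325.3 * 0.051258)
A = 6.3404 km^2


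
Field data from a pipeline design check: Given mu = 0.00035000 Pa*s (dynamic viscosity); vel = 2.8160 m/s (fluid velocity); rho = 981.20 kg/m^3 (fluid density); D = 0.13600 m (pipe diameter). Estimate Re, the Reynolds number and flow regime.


Step 1: Re = rho*vel*D/mu = 981.2*2.816*0.136/0.00035 = 1.0736e+06
Step 2: Re = 1.0736e+06 > 4000, so flow is turbulent.
Re = 1.0736e+06 (turbulent)


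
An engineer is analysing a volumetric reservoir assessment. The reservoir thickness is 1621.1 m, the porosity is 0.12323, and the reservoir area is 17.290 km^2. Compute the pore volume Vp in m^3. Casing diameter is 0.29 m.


Vp = A * 1e6 * hr * phi
Vp = 17.290 * 1e6 * 1621.1 * 0.12323
Vp = 3.4540e+09 m^3


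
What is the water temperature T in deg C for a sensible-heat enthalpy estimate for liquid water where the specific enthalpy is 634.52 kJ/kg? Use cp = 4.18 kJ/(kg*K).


T = h / cp
T = 634.52 / 4.18
T = 151.80 deg C


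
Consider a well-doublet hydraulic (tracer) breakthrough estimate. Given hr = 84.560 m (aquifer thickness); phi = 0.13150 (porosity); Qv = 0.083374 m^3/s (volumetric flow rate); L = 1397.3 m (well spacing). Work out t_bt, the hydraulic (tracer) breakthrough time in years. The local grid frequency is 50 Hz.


t_bt = pi * hr * phi * L^2 / (3 * Qv) / (365.25*86400)
t_bt = pi * 84.560 * 0.13150 * 1397.3^2 / (3 * 0.083374) / (365.25*86400)
t_bt = 8.6410 years


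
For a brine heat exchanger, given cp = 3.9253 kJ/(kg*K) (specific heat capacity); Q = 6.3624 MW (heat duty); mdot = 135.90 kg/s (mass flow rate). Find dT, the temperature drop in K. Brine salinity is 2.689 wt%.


dT = Q * 1000 / (mdot * cp)
dT = 6.3624 * 1000 / (135.90 * 3.9253)
dT = 11.927 K


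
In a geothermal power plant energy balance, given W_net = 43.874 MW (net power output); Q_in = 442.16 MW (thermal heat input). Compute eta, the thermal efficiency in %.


eta = W_net / Q_in * 100
eta = 43.874 / 442.16 * 100
eta = 9.9227 %


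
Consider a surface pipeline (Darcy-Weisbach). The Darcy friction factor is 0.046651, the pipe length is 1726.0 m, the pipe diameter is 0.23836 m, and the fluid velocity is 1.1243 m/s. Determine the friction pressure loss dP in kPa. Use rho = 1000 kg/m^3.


dP = f * (L/D) * (rho*vel^2/2) / 1000
dP = 0.046651 * (1726.0/0.23836) * (1000*1.1243^2/2) / 1000
dP = 213.50 kPa


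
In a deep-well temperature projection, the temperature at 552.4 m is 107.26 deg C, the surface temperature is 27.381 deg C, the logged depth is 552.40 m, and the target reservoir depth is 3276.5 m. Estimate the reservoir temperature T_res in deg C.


Step 1: grad = (T_d1 - T_surf)/d1 * 1000 = (107.26 - 27.381)/552.4 * 1000 = 144.6035 deg C/km
Step 2: T_res = T_surf + grad*d2/1000 = 27.381 + 144.6035*3276.5/1000 = 501.17 deg C
T_res = 501.17 deg C


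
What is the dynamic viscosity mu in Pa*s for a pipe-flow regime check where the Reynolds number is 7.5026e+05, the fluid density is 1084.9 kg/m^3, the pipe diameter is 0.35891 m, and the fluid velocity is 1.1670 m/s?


mu = rho * vel * D / Re
mu = 1084.9 * 1.1670 * 0.35891 / 7.5026e+05
mu = 0.00060567 Pa*s


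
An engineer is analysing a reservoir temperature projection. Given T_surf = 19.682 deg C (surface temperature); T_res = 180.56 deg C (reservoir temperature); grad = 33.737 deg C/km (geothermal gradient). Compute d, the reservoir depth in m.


d = (T_res - T_surf) / grad * 1000
d = (180.56 - 19.682) / 33.737 * 1000
d = 4768.6 m


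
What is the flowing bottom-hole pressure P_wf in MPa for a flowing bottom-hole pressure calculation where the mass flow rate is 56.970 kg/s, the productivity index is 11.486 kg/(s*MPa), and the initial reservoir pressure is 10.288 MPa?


P_wf = P_i - mdot / PI
P_wf = 10.288 - 56.970 / 11.486
P_wf = 5.3280 MPa


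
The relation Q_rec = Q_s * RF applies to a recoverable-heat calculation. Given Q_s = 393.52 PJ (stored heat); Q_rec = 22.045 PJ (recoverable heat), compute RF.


RF = Q_rec / Q_s
RF = 22.045 / 393.52
RF = 0.056020


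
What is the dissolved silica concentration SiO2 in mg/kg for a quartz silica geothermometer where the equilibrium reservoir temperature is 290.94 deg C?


SiO2 = 10^(5.19 - 1309/(T_eq + 273.15))
SiO2 = 10^(5.19 - 1309/(290.94 + 273.15))
SiO2 = 740.37 mg/kg


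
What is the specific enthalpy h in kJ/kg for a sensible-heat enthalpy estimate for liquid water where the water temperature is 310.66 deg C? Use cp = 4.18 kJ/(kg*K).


h = cp * T
h = 4.18 * 310.66
h = 1298.6 kJ/kg


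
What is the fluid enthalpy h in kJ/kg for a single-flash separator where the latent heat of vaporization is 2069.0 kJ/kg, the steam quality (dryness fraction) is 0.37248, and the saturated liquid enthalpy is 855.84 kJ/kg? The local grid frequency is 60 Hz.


h = hf + x * hfg
h = 855.84 + 0.37248 * 2069.0
h = 1626.5 kJ/kg


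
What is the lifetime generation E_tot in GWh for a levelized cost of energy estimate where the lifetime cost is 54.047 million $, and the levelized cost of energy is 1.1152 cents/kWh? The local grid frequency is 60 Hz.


E_tot = C_tot / LCOE * 100
E_tot = 54.047 / 1.1152 * 100
E_tot = 4846.4 GWh


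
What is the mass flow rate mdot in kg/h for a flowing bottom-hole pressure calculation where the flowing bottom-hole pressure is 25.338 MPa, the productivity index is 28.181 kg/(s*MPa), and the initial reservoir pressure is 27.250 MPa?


mdot = (P_i - P_wf) * PI
mdot = (27.250 - 25.338) * 28.181
mdot = 53.88207 kg/s
Convert: 53.88207 kg/s * 3600.0 = 1.9398e+05 kg/h
mdot = 1.9398e+05 kg/h


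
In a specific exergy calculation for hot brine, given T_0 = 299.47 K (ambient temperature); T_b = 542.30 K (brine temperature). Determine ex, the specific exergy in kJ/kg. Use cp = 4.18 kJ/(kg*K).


ex = cp * ((T_b - T_0) - T_0 * ln(T_b/T_0))
ex = 4.18 * ((542.30 - 299.47) - 299.47 * ln(542.30/299.47))
ex = 271.71 kJ/kg


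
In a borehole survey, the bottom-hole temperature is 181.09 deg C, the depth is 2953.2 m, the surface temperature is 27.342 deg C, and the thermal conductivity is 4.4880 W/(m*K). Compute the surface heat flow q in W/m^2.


Step 1: grad = (T_d - T_surf)/d * 1000 = (181.09 - 27.342)/2953.2 * 1000 = 52.06149 deg C/km
Step 2: q = k * grad / 1000 = 4.488 * 52.06149 / 1000 = 0.23365 W/m^2
q = 0.23365 W/m^2


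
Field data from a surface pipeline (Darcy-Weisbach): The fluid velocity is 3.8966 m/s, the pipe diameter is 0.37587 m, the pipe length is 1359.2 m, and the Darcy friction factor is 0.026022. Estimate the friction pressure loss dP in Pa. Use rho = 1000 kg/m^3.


dP = f * (L/D) * (rho*vel^2/2) / 1000
dP = 0.026022 * (1359.2/0.37587) * (1000*3.8966^2/2) / 1000
dP = 714.3779 kPa
Convert: 714.3779 kPa * 1000.0 = 7.1438e+05 Pa
dP = 7.1438e+05 Pa


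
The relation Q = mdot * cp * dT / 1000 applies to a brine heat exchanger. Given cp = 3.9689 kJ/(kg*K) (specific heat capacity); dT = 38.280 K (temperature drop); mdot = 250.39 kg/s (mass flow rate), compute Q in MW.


Q = mdot * cp * dT / 1000
Q = 250.39 * 3.9689 * 38.280 / 1000
Q = 38.042 MW


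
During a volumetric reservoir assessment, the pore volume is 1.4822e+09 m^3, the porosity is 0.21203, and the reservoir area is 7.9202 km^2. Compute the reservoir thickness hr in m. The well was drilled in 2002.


hr = Vp / (A * 1e6 * phi)
hr = 1.4822e+09 / (7.9202 * 1e6 * 0.21203)
hr = 882.62 m


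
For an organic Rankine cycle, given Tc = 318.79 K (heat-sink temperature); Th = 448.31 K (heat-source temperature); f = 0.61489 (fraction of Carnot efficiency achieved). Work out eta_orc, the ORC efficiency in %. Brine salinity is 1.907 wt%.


eta_orc = (1 - Tc/Th) * f * 100
eta_orc = (1 - 318.79/448.31) * 0.61489 * 100
eta_orc = 17.765 %


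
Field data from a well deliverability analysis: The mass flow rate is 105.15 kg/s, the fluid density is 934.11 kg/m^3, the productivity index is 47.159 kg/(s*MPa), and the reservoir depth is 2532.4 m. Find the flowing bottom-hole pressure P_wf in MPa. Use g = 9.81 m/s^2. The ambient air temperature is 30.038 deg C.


Step 1: P_i = rho*g*h/1e6 = 934.11*9.81*2532.4/1e6 = 23.20595 MPa
Step 2: P_wf = P_i - mdot/PI = 23.20595 - 105.15/47.159 = 20.976 MPa
P_wf = 20.976 MPa


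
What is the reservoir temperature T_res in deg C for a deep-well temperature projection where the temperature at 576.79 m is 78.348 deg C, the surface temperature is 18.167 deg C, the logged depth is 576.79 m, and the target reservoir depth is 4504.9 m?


Step 1: grad = (T_d1 - T_surf)/d1 * 1000 = (78.348 - 18.167)/576.79 * 1000 = 104.3378 deg C/km
Step 2: T_res = T_surf + grad*d2/1000 = 18.167 + 104.3378*4504.9/1000 = 488.20 deg C
T_res = 488.20 deg C


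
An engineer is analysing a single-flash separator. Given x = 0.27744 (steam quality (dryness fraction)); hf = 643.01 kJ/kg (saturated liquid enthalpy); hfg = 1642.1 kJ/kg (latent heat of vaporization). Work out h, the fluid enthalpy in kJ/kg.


h = hf + x * hfg
h = 643.01 + 0.27744 * 1642.1
h = 1098.6 kJ/kg


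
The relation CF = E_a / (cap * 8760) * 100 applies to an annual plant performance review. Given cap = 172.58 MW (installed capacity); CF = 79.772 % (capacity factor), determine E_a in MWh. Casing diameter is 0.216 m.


E_a = CF / 100 * cap * 8760
E_a = 79.772 / 100 * 172.58 * 8760
E_a = 1.2060e+06 MWh


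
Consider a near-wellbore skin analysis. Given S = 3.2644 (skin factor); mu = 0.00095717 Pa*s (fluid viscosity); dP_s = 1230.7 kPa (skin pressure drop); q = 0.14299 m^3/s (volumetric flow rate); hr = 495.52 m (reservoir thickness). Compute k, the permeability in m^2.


k = S*q*mu / (2*pi*dP_s*1000*hr)
k = 3.2644*0.14299*0.00095717 / (2*pi*1230.7*1000*495.52)
k = 1.1660e-13 m^2


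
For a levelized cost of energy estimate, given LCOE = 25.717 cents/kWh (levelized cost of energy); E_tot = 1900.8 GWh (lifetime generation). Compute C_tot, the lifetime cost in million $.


C_tot = LCOE / 100 * E_tot
C_tot = 25.717 / 100 * 1900.8
C_tot = 488.83 million $


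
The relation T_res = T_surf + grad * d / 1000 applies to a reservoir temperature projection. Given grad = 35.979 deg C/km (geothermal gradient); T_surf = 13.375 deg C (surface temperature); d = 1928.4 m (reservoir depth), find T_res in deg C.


T_res = T_surf + grad * d / 1000
T_res = 13.375 + 35.979 * 1928.4 / 1000
T_res = 82.757 deg C


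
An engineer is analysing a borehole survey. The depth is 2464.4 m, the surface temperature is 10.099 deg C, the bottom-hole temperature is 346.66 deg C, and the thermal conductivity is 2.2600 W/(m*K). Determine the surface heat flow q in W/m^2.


Step 1: grad = (T_d - T_surf)/d * 1000 = (346.66 - 10.099)/2464.4 * 1000 = 136.5691 deg C/km
Step 2: q = k * grad / 1000 = 2.26 * 136.5691 / 1000 = 0.30865 W/m^2
q = 0.30865 W/m^2


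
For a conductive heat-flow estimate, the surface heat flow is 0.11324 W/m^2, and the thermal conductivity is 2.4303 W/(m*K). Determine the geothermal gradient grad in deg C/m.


grad = q * 1000 / k
grad = 0.11324 * 1000 / 2.4303
grad = 46.59507 deg C/km
Convert: 46.59507 deg C/km * 0.001 = 0.046595 deg C/m
grad = 0.046595 deg C/m


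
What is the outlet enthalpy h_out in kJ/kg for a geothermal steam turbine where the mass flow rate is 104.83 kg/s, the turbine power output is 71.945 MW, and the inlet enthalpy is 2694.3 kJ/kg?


h_out = h_in - P * 1000 / mdot
h_out = 2694.3 - 71.945 * 1000 / 104.83
h_out = 2008.0 kJ/kg


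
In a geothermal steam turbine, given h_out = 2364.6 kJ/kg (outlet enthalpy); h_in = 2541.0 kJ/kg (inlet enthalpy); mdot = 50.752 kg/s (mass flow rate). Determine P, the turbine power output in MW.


P = mdot * (h_in - h_out) / 1000
P = 50.752 * (2541.0 - 2364.6) / 1000
P = 8.9527 MW


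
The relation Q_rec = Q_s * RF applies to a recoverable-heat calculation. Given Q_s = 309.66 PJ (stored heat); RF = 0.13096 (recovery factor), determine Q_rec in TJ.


Q_rec = Q_s * RF
Q_rec = 309.66 * 0.13096
Q_rec = 40.55307 PJ
Convert: 40.55307 PJ * 1000.0 = 40553 TJ
Q_rec = 40553 TJ


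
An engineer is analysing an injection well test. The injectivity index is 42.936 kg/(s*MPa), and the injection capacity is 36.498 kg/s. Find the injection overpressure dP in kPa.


dP = mdot * 1000 / II
dP = 36.498 * 1000 / 42.936
dP = 850.06 kPa


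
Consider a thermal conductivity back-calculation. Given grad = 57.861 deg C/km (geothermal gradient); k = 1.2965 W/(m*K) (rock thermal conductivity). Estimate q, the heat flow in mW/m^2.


q = k * grad / 1000
q = 1.2965 * 57.861 / 1000
q = 0.07501679 W/m^2
Convert: 0.07501679 W/m^2 * 1000.0 = 75.017 mW/m^2
q = 75.017 mW/m^2


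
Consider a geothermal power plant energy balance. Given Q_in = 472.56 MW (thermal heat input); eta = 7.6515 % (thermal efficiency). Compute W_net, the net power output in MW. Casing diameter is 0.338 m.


W_net = eta / 100 * Q_in
W_net = 7.6515 / 100 * 472.56
W_net = 36.158 MW


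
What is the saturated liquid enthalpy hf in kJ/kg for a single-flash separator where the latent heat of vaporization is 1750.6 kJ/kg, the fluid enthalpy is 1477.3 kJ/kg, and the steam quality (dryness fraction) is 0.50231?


hf = h - x * hfg
hf = 1477.3 - 0.50231 * 1750.6
hf = 597.96 kJ/kg


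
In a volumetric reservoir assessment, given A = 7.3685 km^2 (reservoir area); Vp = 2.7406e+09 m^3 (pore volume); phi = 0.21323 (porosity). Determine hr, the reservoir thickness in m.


hr = Vp / (A * 1e6 * phi)
hr = 2.7406e+09 / (7.3685 * 1e6 * 0.21323)
hr = 1744.3 m


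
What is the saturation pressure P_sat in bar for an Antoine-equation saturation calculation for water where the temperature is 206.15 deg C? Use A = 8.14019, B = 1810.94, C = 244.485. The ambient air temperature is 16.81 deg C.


P_sat = 10^(A - B/(C + T)) / 760 * 0.101325
P_sat = 10^(8.14019 - 1810.94/(244.485 + 206.15)) / 760 * 0.101325
P_sat = 1.763813 MPa
Convert: 1.763813 MPa * 10.0 = 17.638 bar
P_sat = 17.638 bar


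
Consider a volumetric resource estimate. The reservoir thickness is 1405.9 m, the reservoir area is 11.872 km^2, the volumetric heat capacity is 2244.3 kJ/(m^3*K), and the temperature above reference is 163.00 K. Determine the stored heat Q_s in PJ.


Step 1: Vr = A*1e6*hr = 11.872*1e6*1405.9 = 1.669084e+10 m^3
Step 2: Q_s = Vr*rhoc*dT/1e12 = 1.669084e+10*2244.3*163.0/1e12 = 6105.9 PJ
Q_s = 6105.9 PJ


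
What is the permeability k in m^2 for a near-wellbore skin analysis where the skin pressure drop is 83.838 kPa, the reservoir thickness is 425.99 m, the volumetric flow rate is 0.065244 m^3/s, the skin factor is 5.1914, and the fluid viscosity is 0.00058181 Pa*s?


k = S*q*mu / (2*pi*dP_s*1000*hr)
k = 5.1914*0.065244*0.00058181 / (2*pi*83.838*1000*425.99)
k = 8.7819e-13 m^2


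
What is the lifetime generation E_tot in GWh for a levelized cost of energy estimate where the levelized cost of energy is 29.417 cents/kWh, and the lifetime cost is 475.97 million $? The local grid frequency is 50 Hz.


E_tot = C_tot / LCOE * 100
E_tot = 475.97 / 29.417 * 100
E_tot = 1618.0 GWh


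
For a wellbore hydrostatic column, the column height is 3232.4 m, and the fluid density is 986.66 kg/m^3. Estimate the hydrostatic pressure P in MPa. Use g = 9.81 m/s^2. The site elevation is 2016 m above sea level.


P = rho * g * h / 1e6
P = 986.66 * 9.81 * 3232.4 / 1e6
P = 31.287 MPa


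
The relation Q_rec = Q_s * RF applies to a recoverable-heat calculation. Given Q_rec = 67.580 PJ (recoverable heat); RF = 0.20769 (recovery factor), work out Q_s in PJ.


Q_s = Q_rec / RF
Q_s = 67.580 / 0.20769
Q_s = 325.39 PJ


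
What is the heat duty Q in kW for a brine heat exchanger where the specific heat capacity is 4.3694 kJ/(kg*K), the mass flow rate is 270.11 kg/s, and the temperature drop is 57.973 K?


Q = mdot * cp * dT / 1000
Q = 270.11 * 4.3694 * 57.973 / 1000
Q = 68.42081 MW
Convert: 68.42081 MW * 1000.0 = 68421 kW
Q = 68421 kW


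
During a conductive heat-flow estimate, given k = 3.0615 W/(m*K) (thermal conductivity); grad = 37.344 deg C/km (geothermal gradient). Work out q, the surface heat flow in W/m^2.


q = k * grad / 1000
q = 3.0615 * 37.344 / 1000
q = 0.11433 W/m^2


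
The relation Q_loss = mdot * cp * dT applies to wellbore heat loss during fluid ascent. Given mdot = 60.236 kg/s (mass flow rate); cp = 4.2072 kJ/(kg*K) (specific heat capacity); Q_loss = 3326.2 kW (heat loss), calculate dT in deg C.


dT = Q_loss / (mdot * cp)
dT = 3326.2 / (60.236 * 4.2072)
dT = 13.12499 K
Convert (temperature difference, 1 K = 1 deg C): 13.12499 K = 13.12499 deg C
dT = 13.125 deg C


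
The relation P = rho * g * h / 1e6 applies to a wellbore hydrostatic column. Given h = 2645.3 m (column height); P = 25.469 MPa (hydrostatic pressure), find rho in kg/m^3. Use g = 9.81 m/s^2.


rho = P * 1e6 / (g * h)
rho = 25.469 * 1e6 / (9.81 * 2645.3)
rho = 981.45 kg/m^3


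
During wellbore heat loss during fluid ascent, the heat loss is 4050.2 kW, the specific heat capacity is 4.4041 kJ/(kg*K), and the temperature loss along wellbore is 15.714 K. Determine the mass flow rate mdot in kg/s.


mdot = Q_loss / (cp * dT)
mdot = 4050.2 / (4.4041 * 15.714)
mdot = 58.524 kg/s


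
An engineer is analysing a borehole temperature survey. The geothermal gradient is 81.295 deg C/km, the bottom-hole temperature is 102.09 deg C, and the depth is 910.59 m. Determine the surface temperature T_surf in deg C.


T_surf = T_d - grad * d / 1000
T_surf = 102.09 - 81.295 * 910.59 / 1000
T_surf = 28.064 deg C


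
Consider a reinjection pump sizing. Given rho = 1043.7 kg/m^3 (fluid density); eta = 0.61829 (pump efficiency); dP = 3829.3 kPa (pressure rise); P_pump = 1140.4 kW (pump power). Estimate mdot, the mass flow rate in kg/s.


mdot = P_pump * rho * eta / dP
mdot = 1140.4 * 1043.7 * 0.61829 / 3829.3
mdot = 192.18 kg/s


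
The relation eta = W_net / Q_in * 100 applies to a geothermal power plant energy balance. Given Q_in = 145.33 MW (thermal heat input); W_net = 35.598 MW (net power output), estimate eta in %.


eta = W_net / Q_in * 100
eta = 35.598 / 145.33 * 100
eta = 24.495 %


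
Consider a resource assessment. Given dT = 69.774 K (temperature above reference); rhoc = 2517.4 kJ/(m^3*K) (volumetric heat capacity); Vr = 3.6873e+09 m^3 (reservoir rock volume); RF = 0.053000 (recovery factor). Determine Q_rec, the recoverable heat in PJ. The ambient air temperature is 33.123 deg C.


Step 1: Q_s = Vr*rhoc*dT/1e12 = 3.6873e+09*2517.4*69.774/1e12 = 647.6708 PJ
Step 2: Q_rec = Q_s * RF = 647.6708 * 0.053 = 34.327 PJ
Q_rec = 34.327 PJ


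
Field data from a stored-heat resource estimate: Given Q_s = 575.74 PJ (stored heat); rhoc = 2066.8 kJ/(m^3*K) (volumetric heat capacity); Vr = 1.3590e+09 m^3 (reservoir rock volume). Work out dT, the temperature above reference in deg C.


dT = Q_s * 1e12 / (Vr * rhoc)
dT = 575.74 * 1e12 / (1.3590e+09 * 2066.8)
dT = 204.9786 K
Convert (temperature difference, 1 K = 1 deg C): 204.9786 K = 204.9786 deg C
dT = 204.98 deg C


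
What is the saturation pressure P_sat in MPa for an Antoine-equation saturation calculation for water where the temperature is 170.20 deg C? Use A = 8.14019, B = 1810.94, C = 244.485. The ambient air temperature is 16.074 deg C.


P_sat = 10^(A - B/(C + T)) / 760 * 0.101325
P_sat = 10^(8.14019 - 1810.94/(244.485 + 170.20)) / 760 * 0.101325
P_sat = 0.79080 MPa


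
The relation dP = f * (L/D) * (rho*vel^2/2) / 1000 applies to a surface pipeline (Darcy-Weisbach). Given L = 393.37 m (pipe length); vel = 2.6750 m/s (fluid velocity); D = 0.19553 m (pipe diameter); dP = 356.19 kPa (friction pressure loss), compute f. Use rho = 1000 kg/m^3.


f = dP*1000 / ((L/D)*(rho*vel^2/2))
f = 356.19*1000 / ((393.37/0.19553)*(1000*2.6750^2/2))
f = 0.049485


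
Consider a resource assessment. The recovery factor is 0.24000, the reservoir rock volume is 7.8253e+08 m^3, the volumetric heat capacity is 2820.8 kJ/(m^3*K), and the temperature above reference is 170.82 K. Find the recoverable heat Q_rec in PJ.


Step 1: Q_s = Vr*rhoc*dT/1e12 = 7.8253e+08*2820.8*170.82/1e12 = 377.0613 PJ
Step 2: Q_rec = Q_s * RF = 377.0613 * 0.24 = 90.495 PJ
Q_rec = 90.495 PJ


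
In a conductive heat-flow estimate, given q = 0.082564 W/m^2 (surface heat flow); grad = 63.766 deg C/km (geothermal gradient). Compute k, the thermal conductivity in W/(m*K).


k = q * 1000 / grad
k = 0.082564 * 1000 / 63.766
k = 1.2948 W/(m*K)


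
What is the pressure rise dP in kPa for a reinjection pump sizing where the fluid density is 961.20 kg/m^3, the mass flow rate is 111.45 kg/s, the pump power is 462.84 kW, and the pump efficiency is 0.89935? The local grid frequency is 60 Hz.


dP = P_pump * rho * eta / mdot
dP = 462.84 * 961.20 * 0.89935 / 111.45
dP = 3590.0 kPa


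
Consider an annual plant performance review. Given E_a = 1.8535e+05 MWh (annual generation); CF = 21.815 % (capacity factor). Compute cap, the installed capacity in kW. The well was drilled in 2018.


cap = E_a / (CF/100 * 8760)
cap = 1.8535e+05 / (21.815/100 * 8760)
cap = 96.99141 MW
Convert: 96.99141 MW * 1000.0 = 96991 kW
cap = 96991 kW


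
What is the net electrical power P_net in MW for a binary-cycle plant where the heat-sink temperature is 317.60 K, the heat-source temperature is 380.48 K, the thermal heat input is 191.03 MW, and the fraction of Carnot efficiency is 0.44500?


Step 1: eta = (1 - Tc/Th)*f = (1 - 317.6/380.48)*0.445 = 0.07354289
Step 2: P_net = eta * Q_in = 0.07354289 * 191.03 = 14.049 MW
P_net = 14.049 MW


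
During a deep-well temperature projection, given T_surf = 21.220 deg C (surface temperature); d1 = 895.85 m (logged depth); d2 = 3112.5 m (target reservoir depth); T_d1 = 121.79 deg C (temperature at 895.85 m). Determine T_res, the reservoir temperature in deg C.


Step 1: grad = (T_d1 - T_surf)/d1 * 1000 = (121.79 - 21.22)/895.85 * 1000 = 112.2621 deg C/km
Step 2: T_res = T_surf + grad*d2/1000 = 21.22 + 112.2621*3112.5/1000 = 370.64 deg C
T_res = 370.64 deg C


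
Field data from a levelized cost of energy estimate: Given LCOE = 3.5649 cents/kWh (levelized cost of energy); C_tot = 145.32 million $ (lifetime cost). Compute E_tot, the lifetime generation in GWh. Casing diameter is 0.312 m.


E_tot = C_tot / LCOE * 100
E_tot = 145.32 / 3.5649 * 100
E_tot = 4076.4 GWh


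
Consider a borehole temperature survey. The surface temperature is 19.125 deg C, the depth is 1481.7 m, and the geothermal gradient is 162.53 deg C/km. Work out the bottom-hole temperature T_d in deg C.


T_d = T_surf + grad * d / 1000
T_d = 19.125 + 162.53 * 1481.7 / 1000
T_d = 259.95 deg C


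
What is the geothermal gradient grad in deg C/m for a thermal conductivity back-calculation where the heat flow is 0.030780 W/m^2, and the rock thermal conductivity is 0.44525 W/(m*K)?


grad = q / k * 1000
grad = 0.030780 / 0.44525 * 1000
grad = 69.12970 deg C/km
Convert: 69.12970 deg C/km * 0.001 = 0.069130 deg C/m
grad = 0.069130 deg C/m


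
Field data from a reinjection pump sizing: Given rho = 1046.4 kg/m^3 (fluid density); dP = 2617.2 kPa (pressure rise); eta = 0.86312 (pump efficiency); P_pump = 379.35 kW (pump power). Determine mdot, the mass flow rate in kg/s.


mdot = P_pump * rho * eta / dP
mdot = 379.35 * 1046.4 * 0.86312 / 2617.2
mdot = 130.91 kg/s


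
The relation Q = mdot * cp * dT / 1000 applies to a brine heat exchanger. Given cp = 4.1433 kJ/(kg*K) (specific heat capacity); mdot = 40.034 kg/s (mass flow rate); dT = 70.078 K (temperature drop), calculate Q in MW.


Q = mdot * cp * dT / 1000
Q = 40.034 * 4.1433 * 70.078 / 1000
Q = 11.624 MW


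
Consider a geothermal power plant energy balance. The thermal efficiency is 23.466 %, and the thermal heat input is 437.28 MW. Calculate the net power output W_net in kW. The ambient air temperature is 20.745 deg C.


W_net = eta / 100 * Q_in
W_net = 23.466 / 100 * 437.28
W_net = 102.6121 MW
Convert: 102.6121 MW * 1000.0 = 1.0261e+05 kW
W_net = 1.0261e+05 kW


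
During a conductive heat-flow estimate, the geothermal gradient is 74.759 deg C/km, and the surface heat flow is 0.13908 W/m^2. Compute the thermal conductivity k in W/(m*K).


k = q * 1000 / grad
k = 0.13908 * 1000 / 74.759
k = 1.8604 W/(m*K)


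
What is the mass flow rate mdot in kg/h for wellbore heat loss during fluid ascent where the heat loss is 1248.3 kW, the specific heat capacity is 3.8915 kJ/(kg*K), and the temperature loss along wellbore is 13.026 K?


mdot = Q_loss / (cp * dT)
mdot = 1248.3 / (3.8915 * 13.026)
mdot = 24.62583 kg/s
Convert: 24.62583 kg/s * 3600.0 = 88653 kg/h
mdot = 88653 kg/h


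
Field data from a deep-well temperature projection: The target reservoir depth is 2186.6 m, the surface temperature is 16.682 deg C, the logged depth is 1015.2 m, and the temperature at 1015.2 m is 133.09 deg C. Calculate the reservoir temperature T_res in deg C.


Step 1: grad = (T_d1 - T_surf)/d1 * 1000 = (133.09 - 16.682)/1015.2 * 1000 = 114.6651 deg C/km
Step 2: T_res = T_surf + grad*d2/1000 = 16.682 + 114.6651*2186.6/1000 = 267.41 deg C
T_res = 267.41 deg C


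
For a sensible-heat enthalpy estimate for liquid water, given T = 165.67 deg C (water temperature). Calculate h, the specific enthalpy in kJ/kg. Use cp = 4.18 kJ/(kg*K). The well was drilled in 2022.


h = cp * T
h = 4.18 * 165.67
h = 692.50 kJ/kg


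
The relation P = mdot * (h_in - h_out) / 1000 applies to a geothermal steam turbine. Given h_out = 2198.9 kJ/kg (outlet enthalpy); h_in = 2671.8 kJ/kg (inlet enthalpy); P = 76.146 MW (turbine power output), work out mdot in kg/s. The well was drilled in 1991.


mdot = P * 1000 / (h_in - h_out)
mdot = 76.146 * 1000 / (2671.8 - 2198.9)
mdot = 161.02 kg/s


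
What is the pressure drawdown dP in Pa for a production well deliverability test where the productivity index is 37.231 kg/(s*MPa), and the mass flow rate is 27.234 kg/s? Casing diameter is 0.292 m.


dP = mdot * 1000 / PI
dP = 27.234 * 1000 / 37.231
dP = 731.4872 kPa
Convert: 731.4872 kPa * 1000.0 = 7.3149e+05 Pa
dP = 7.3149e+05 Pa


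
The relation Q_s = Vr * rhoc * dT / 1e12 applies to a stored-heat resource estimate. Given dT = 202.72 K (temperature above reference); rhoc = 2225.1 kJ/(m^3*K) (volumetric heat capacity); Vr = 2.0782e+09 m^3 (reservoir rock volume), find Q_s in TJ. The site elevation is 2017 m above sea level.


Q_s = Vr * rhoc * dT / 1e12
Q_s = 2.0782e+09 * 2225.1 * 202.72 / 1e12
Q_s = 937.4184 PJ
Convert: 937.4184 PJ * 1000.0 = 9.3742e+05 TJ
Q_s = 9.3742e+05 TJ
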